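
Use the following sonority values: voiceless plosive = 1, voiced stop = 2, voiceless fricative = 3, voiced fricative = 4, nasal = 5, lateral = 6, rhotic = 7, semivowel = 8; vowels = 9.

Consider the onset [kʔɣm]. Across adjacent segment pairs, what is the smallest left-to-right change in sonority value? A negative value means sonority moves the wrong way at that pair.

/k/: voiceless plosive = 1.
/ʔ/: voiceless plosive = 1.
/ɣ/: voiced fricative = 4.
/m/: nasal = 5.
/k/→/ʔ/: change +0.
/ʔ/→/ɣ/: change +3.
/ɣ/→/m/: change +1.
Minimum = 0.

0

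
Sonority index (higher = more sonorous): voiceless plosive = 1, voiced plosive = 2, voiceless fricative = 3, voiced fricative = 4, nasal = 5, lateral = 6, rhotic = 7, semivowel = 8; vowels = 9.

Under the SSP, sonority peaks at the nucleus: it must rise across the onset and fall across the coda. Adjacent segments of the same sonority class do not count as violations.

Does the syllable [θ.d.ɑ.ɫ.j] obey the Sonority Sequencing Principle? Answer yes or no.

no

Onset: /θ/ is a voiceless fricative (sonority 3), /d/ is a voiced plosive (sonority 2); then the nucleus /ɑ/ (sonority 9).
Onset profile 3-2-9 — does not rise throughout.
Coda: /ɫ/ is a lateral (sonority 6), /j/ is a semivowel (sonority 8).
Coda profile 9-6-8 — does not fall throughout.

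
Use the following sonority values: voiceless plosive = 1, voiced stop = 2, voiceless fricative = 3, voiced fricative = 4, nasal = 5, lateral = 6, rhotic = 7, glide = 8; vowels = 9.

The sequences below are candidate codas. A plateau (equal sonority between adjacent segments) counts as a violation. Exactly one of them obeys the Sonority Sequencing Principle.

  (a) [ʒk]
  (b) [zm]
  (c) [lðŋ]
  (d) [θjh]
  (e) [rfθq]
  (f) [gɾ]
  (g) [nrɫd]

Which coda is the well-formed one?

a

(a) 4-1 → obeys
(b) 4-5 → violates
(c) 6-4-5 → violates
(d) 3-8-3 → violates
(e) 7-3-3-1 → violates
(f) 2-7 → violates
(g) 5-7-6-2 → violates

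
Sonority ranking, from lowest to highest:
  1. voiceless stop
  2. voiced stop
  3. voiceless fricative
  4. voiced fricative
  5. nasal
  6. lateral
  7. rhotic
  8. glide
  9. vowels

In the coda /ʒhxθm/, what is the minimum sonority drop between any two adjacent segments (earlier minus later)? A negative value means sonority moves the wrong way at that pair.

-2

/ʒ/: voiced fricative = 4.
/h/: voiceless fricative = 3.
/x/: voiceless fricative = 3.
/θ/: voiceless fricative = 3.
/m/: nasal = 5.
/ʒ/→/h/: change +1.
/h/→/x/: change +0.
/x/→/θ/: change +0.
/θ/→/m/: change -2.
Minimum = -2.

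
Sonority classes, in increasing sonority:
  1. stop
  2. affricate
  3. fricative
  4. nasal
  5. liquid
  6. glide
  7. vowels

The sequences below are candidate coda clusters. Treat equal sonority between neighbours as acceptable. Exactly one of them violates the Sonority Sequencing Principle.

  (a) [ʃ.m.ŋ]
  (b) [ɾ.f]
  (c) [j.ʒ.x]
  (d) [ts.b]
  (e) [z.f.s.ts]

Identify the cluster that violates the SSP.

(a) sonority 3-4-4: ill-formed.
(b) sonority 5-3: well-formed.
(c) sonority 6-3-3: well-formed.
(d) sonority 2-1: well-formed.
(e) sonority 3-3-3-2: well-formed.

a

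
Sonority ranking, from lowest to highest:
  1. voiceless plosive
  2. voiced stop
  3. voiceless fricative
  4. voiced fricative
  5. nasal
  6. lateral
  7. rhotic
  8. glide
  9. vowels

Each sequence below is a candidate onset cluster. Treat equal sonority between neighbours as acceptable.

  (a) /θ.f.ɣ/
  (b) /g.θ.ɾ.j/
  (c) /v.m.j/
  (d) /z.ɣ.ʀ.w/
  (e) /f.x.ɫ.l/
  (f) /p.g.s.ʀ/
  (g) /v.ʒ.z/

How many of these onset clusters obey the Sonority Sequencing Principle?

7

(a) 3-3-4 → obeys
(b) 2-3-7-8 → obeys
(c) 4-5-8 → obeys
(d) 4-4-7-8 → obeys
(e) 3-3-6-6 → obeys
(f) 1-2-3-7 → obeys
(g) 4-4-4 → obeys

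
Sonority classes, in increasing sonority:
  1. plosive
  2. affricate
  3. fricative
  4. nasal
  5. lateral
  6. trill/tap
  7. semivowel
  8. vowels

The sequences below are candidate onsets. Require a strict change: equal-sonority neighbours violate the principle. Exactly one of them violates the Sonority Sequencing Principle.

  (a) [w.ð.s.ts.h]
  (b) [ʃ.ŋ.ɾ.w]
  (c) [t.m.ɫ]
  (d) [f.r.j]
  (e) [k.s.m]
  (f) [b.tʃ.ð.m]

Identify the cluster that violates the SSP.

(a) sonority 7-3-3-2-3: ill-formed.
(b) sonority 3-4-6-7: well-formed.
(c) sonority 1-4-5: well-formed.
(d) sonority 3-6-7: well-formed.
(e) sonority 1-3-4: well-formed.
(f) sonority 1-2-3-4: well-formed.

a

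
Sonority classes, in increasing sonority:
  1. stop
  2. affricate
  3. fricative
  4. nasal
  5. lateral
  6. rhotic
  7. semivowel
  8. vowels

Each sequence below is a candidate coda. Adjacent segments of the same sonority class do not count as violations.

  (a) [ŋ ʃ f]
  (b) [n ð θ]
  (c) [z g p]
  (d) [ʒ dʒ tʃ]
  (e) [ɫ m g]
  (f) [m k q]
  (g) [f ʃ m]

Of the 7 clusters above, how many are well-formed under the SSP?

(a) [ŋ ʃ f]: profile 4-3-3 — obeys.
(b) [n ð θ]: profile 4-3-3 — obeys.
(c) [z g p]: profile 3-1-1 — obeys.
(d) [ʒ dʒ tʃ]: profile 3-2-2 — obeys.
(e) [ɫ m g]: profile 5-4-1 — obeys.
(f) [m k q]: profile 4-1-1 — obeys.
(g) [f ʃ m]: profile 3-3-4 — violates.

6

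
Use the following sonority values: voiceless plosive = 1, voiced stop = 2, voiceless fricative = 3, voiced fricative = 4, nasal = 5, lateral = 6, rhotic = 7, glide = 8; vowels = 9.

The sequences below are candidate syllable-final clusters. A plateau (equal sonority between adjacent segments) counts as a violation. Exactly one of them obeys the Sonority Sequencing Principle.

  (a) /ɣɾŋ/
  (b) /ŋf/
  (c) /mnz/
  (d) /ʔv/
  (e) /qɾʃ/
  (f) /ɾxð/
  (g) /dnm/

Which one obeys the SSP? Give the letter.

(a) 4-7-5 → violates
(b) 5-3 → obeys
(c) 5-5-4 → violates
(d) 1-4 → violates
(e) 1-7-3 → violates
(f) 7-3-4 → violates
(g) 2-5-5 → violates

b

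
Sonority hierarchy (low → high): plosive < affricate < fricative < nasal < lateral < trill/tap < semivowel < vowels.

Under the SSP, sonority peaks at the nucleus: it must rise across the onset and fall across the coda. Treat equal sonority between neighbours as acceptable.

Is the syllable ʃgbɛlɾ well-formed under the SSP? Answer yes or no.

no

Onset: /ʃ/ is a fricative (sonority 3), /g/ is a plosive (sonority 1), /b/ is a plosive (sonority 1); then the nucleus /ɛ/ (sonority 8).
Onset profile 3-1-1-8 — does not rise throughout.
Coda: /l/ is a lateral (sonority 5), /ɾ/ is a trill/tap (sonority 6).
Coda profile 8-5-6 — does not fall throughout.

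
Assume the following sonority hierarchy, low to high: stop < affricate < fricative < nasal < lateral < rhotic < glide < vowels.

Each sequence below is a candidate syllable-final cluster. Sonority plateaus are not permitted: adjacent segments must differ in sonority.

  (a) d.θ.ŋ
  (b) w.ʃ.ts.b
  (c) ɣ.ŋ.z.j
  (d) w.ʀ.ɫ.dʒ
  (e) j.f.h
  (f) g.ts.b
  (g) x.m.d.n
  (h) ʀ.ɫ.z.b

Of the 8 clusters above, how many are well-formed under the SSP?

3

(a) 1-3-4 → violates
(b) 7-3-2-1 → obeys
(c) 3-4-3-7 → violates
(d) 7-6-5-2 → obeys
(e) 7-3-3 → violates
(f) 1-2-1 → violates
(g) 3-4-1-4 → violates
(h) 6-5-3-1 → obeys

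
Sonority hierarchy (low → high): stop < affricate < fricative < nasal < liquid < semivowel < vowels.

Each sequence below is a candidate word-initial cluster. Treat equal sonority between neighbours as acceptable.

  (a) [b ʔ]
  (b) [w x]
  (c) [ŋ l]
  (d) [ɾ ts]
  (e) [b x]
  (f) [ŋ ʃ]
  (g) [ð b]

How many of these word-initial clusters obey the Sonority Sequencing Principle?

(a) 1-1 → obeys
(b) 6-3 → violates
(c) 4-5 → obeys
(d) 5-2 → violates
(e) 1-3 → obeys
(f) 4-3 → violates
(g) 3-1 → violates

3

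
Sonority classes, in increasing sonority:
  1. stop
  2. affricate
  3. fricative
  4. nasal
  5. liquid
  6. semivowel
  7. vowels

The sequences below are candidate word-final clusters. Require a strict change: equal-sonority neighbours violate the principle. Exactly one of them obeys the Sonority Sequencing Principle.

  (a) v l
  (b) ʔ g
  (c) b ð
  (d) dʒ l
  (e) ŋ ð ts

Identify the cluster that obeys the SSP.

(a) v l: profile 3-5 — violates.
(b) ʔ g: profile 1-1 — violates.
(c) b ð: profile 1-3 — violates.
(d) dʒ l: profile 2-5 — violates.
(e) ŋ ð ts: profile 4-3-2 — obeys.

e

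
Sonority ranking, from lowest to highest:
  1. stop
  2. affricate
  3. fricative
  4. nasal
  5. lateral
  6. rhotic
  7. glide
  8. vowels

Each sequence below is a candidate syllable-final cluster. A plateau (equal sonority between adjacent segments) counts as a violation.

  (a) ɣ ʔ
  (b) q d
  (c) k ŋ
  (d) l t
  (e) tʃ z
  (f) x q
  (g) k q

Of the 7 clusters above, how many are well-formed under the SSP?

(a) ɣ ʔ: profile 3-1 — obeys.
(b) q d: profile 1-1 — violates.
(c) k ŋ: profile 1-4 — violates.
(d) l t: profile 5-1 — obeys.
(e) tʃ z: profile 2-3 — violates.
(f) x q: profile 3-1 — obeys.
(g) k q: profile 1-1 — violates.

3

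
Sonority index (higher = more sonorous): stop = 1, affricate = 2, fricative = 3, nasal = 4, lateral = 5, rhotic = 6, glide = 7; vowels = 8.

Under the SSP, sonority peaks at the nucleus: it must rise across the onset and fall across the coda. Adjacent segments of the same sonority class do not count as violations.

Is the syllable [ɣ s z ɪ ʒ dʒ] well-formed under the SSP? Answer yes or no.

Onset: /ɣ/ is a fricative (sonority 3), /s/ is a fricative (sonority 3), /z/ is a fricative (sonority 3); then the nucleus /ɪ/ (sonority 8).
Onset profile 3-3-3-8 — rises to the nucleus.
Coda: /ʒ/ is a fricative (sonority 3), /dʒ/ is an affricate (sonority 2).
Coda profile 8-3-2 — falls from the nucleus.

yes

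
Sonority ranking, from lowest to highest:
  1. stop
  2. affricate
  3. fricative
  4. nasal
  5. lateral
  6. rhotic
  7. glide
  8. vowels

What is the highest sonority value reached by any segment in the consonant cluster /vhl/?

/v/ is a fricative (sonority 3).
/h/ is a fricative (sonority 3).
/l/ is a lateral (sonority 5).
The maximum is 5.

5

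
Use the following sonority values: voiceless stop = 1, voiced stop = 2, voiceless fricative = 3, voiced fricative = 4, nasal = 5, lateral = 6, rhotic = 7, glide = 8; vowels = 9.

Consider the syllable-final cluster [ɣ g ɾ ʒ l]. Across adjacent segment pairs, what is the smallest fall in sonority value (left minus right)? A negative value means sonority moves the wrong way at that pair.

-5

/ɣ/: voiced fricative = 4.
/g/: voiced stop = 2.
/ɾ/: rhotic = 7.
/ʒ/: voiced fricative = 4.
/l/: lateral = 6.
/ɣ/→/g/: change +2.
/g/→/ɾ/: change -5.
/ɾ/→/ʒ/: change +3.
/ʒ/→/l/: change -2.
Minimum = -5.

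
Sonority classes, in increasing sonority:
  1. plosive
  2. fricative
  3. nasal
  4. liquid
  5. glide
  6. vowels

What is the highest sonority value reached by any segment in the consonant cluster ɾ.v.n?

4

/ɾ/: liquid = 4.
/v/: fricative = 2.
/n/: nasal = 3.
The maximum is 4.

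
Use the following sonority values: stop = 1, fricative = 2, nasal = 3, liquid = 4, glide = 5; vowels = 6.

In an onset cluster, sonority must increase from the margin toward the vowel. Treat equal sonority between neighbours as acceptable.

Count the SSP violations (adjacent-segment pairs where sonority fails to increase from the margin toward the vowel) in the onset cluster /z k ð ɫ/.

/z/ — fricative, sonority 2.
/k/ — stop, sonority 1.
/ð/ — fricative, sonority 2.
/ɫ/ — liquid, sonority 4.
/z/→/k/: 2→1 (does not rise) — violation.
/k/→/ð/: 1→2 (rises) — ok.
/ð/→/ɫ/: 2→4 (rises) — ok.

1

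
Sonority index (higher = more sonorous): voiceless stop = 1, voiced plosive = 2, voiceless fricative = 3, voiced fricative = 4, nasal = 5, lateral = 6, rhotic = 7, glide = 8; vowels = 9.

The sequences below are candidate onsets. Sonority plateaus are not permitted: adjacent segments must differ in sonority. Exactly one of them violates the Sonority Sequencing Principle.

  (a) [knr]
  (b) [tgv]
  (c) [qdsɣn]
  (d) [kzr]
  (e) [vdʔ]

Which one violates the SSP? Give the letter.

e

(a) sonority 1-5-7: well-formed.
(b) sonority 1-2-4: well-formed.
(c) sonority 1-2-3-4-5: well-formed.
(d) sonority 1-4-7: well-formed.
(e) sonority 4-2-1: ill-formed.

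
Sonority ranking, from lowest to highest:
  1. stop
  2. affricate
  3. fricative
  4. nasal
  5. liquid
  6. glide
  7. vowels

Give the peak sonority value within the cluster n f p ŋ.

/n/: nasal = 4.
/f/: fricative = 3.
/p/: stop = 1.
/ŋ/: nasal = 4.
The maximum is 4.

4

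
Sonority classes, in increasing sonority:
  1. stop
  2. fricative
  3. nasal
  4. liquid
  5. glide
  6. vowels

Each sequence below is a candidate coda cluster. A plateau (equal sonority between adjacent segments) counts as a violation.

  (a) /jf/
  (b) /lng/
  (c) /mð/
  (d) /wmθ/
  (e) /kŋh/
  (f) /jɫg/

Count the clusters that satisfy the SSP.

(a) /jf/: profile 5-2 — obeys.
(b) /lng/: profile 4-3-1 — obeys.
(c) /mð/: profile 3-2 — obeys.
(d) /wmθ/: profile 5-3-2 — obeys.
(e) /kŋh/: profile 1-3-2 — violates.
(f) /jɫg/: profile 5-4-1 — obeys.

5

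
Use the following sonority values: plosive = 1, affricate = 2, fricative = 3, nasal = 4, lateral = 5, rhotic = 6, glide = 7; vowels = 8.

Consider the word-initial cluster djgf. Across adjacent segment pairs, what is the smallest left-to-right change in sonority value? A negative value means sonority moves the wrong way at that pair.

-6

/d/ is a plosive (sonority 1).
/j/ is a glide (sonority 7).
/g/ is a plosive (sonority 1).
/f/ is a fricative (sonority 3).
/d/→/j/: change +6.
/j/→/g/: change -6.
/g/→/f/: change +2.
Minimum = -6.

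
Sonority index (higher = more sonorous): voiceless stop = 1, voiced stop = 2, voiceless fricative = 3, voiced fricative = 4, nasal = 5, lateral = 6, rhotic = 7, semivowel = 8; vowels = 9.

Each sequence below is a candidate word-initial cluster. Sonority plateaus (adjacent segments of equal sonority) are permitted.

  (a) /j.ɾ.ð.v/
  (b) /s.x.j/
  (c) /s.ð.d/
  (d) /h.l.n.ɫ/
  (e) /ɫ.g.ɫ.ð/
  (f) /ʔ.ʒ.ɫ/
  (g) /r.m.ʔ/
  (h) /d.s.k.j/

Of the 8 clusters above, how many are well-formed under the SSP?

(a) 8-7-4-4 → violates
(b) 3-3-8 → obeys
(c) 3-4-2 → violates
(d) 3-6-5-6 → violates
(e) 6-2-6-4 → violates
(f) 1-4-6 → obeys
(g) 7-5-1 → violates
(h) 2-3-1-8 → violates

2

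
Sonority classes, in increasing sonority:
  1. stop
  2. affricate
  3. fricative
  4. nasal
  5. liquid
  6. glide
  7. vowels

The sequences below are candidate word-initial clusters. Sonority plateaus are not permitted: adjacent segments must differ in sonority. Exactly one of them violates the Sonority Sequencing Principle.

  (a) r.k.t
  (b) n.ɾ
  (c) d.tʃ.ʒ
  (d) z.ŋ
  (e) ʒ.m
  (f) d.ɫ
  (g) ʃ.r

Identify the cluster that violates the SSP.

(a) 5-1-1 → violates
(b) 4-5 → obeys
(c) 1-2-3 → obeys
(d) 3-4 → obeys
(e) 3-4 → obeys
(f) 1-5 → obeys
(g) 3-5 → obeys

a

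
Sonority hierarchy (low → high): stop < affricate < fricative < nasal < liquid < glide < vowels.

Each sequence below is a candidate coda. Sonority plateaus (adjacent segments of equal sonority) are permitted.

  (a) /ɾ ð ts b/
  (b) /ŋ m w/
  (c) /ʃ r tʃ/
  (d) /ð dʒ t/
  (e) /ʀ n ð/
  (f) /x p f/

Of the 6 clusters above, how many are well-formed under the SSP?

3

(a) sonority 5-3-2-1: well-formed.
(b) sonority 4-4-6: ill-formed.
(c) sonority 3-5-2: ill-formed.
(d) sonority 3-2-1: well-formed.
(e) sonority 5-4-3: well-formed.
(f) sonority 3-1-3: ill-formed.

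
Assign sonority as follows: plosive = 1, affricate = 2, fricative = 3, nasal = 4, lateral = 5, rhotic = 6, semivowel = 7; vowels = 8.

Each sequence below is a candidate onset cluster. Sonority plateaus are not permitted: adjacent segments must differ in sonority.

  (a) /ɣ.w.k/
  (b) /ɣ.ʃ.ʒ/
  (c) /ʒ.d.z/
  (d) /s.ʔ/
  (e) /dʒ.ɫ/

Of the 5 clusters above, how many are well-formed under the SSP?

1

(a) sonority 3-7-1: ill-formed.
(b) sonority 3-3-3: ill-formed.
(c) sonority 3-1-3: ill-formed.
(d) sonority 3-1: ill-formed.
(e) sonority 2-5: well-formed.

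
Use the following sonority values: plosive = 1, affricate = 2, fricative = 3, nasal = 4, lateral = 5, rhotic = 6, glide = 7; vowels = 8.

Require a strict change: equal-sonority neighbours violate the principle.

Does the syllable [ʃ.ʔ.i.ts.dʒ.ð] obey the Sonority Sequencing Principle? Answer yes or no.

Onset: /ʃ/ is a fricative (sonority 3), /ʔ/ is a plosive (sonority 1); then the nucleus /i/ (sonority 8).
Onset profile 3-1-8 — does not strictly rise throughout.
Coda: /ts/ is an affricate (sonority 2), /dʒ/ is an affricate (sonority 2), /ð/ is a fricative (sonority 3).
Coda profile 8-2-2-3 — does not strictly fall throughout.

no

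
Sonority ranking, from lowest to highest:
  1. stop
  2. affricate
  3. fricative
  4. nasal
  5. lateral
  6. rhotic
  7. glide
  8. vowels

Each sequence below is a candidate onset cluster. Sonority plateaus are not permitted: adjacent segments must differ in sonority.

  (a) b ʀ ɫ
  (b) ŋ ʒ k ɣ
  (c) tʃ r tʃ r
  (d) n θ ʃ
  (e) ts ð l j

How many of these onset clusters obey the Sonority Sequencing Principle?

(a) sonority 1-6-5: ill-formed.
(b) sonority 4-3-1-3: ill-formed.
(c) sonority 2-6-2-6: ill-formed.
(d) sonority 4-3-3: ill-formed.
(e) sonority 2-3-5-7: well-formed.

1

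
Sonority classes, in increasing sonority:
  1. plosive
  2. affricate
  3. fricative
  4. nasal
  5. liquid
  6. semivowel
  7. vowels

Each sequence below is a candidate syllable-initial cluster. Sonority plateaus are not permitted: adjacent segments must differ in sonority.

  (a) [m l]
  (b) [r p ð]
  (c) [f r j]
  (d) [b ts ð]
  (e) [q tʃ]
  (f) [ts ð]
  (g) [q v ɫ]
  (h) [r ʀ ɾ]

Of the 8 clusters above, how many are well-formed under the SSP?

(a) sonority 4-5: well-formed.
(b) sonority 5-1-3: ill-formed.
(c) sonority 3-5-6: well-formed.
(d) sonority 1-2-3: well-formed.
(e) sonority 1-2: well-formed.
(f) sonority 2-3: well-formed.
(g) sonority 1-3-5: well-formed.
(h) sonority 5-5-5: ill-formed.

6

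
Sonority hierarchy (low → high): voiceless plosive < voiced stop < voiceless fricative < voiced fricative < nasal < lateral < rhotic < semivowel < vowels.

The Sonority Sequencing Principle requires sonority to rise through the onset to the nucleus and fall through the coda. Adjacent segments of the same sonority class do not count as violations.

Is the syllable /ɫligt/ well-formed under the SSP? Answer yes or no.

yes

Onset: /ɫ/ is a lateral (sonority 6), /l/ is a lateral (sonority 6); then the nucleus /i/ (sonority 9).
Onset profile 6-6-9 — rises to the nucleus.
Coda: /g/ is a voiced stop (sonority 2), /t/ is a voiceless plosive (sonority 1).
Coda profile 9-2-1 — falls from the nucleus.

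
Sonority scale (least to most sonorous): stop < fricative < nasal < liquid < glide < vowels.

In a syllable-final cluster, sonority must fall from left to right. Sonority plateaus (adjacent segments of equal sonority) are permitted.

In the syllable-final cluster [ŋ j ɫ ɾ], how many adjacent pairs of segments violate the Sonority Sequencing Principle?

1

/ŋ/ — nasal, sonority 3.
/j/ — glide, sonority 5.
/ɫ/ — liquid, sonority 4.
/ɾ/ — liquid, sonority 4.
/ŋ/→/j/: 3→5 (does not fall) — violation.
/j/→/ɫ/: 5→4 (falls) — ok.
/ɫ/→/ɾ/: 4→4 (plateau, allowed) — ok.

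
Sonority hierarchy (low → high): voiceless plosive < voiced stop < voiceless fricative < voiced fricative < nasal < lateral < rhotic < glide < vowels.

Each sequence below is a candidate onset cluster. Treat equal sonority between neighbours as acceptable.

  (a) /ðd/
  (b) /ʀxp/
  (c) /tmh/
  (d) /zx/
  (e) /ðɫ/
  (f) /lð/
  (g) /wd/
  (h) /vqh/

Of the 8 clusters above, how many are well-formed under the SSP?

(a) sonority 4-2: ill-formed.
(b) sonority 7-3-1: ill-formed.
(c) sonority 1-5-3: ill-formed.
(d) sonority 4-3: ill-formed.
(e) sonority 4-6: well-formed.
(f) sonority 6-4: ill-formed.
(g) sonority 8-2: ill-formed.
(h) sonority 4-1-3: ill-formed.

1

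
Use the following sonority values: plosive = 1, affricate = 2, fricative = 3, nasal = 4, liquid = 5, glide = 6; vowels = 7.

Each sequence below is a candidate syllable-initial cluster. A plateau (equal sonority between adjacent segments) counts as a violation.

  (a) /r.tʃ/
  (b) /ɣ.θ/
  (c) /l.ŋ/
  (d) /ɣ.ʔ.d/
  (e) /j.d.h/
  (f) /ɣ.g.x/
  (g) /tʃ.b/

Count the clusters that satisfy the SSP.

(a) 5-2 → violates
(b) 3-3 → violates
(c) 5-4 → violates
(d) 3-1-1 → violates
(e) 6-1-3 → violates
(f) 3-1-3 → violates
(g) 2-1 → violates

0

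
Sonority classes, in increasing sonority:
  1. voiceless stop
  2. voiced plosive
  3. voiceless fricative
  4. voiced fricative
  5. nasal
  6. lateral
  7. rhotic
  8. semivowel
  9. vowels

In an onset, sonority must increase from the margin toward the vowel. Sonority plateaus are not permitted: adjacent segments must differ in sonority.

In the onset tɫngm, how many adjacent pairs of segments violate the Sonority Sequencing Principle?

2

/t/ — voiceless stop, sonority 1.
/ɫ/ — lateral, sonority 6.
/n/ — nasal, sonority 5.
/g/ — voiced plosive, sonority 2.
/m/ — nasal, sonority 5.
/t/→/ɫ/: 1→6 (rises) — ok.
/ɫ/→/n/: 6→5 (does not rise) — violation.
/n/→/g/: 5→2 (does not rise) — violation.
/g/→/m/: 2→5 (rises) — ok.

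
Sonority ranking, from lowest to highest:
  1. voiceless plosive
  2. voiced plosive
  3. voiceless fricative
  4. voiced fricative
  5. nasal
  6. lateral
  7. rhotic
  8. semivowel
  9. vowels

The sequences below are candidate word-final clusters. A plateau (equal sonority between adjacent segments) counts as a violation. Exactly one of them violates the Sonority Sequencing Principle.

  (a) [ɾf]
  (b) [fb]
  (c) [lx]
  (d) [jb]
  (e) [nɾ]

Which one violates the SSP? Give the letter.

(a) [ɾf]: profile 7-3 — obeys.
(b) [fb]: profile 3-2 — obeys.
(c) [lx]: profile 6-3 — obeys.
(d) [jb]: profile 8-2 — obeys.
(e) [nɾ]: profile 5-7 — violates.

e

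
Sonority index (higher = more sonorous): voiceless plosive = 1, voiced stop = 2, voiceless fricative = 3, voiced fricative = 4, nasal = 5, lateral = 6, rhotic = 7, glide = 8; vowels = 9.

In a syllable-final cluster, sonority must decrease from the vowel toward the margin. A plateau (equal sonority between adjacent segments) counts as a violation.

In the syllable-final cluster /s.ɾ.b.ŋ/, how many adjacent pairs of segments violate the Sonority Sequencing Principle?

/s/ is a voiceless fricative (sonority 3).
/ɾ/ is a rhotic (sonority 7).
/b/ is a voiced stop (sonority 2).
/ŋ/ is a nasal (sonority 5).
/s/→/ɾ/: 3→7 (does not fall) — violation.
/ɾ/→/b/: 7→2 (falls) — ok.
/b/→/ŋ/: 2→5 (does not fall) — violation.

2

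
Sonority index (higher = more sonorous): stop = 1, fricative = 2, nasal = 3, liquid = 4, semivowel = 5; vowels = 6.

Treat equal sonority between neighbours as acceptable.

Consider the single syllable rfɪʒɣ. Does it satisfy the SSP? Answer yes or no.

Onset: /r/ is a liquid (sonority 4), /f/ is a fricative (sonority 2); then the nucleus /ɪ/ (sonority 6).
Onset profile 4-2-6 — does not rise throughout.
Coda: /ʒ/ is a fricative (sonority 2), /ɣ/ is a fricative (sonority 2).
Coda profile 6-2-2 — falls from the nucleus.

no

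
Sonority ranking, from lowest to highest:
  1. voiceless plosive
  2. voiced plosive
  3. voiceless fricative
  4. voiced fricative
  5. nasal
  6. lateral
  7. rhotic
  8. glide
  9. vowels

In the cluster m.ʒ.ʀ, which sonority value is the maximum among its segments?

7

/m/ is a nasal (sonority 5).
/ʒ/ is a voiced fricative (sonority 4).
/ʀ/ is a rhotic (sonority 7).
The maximum is 7.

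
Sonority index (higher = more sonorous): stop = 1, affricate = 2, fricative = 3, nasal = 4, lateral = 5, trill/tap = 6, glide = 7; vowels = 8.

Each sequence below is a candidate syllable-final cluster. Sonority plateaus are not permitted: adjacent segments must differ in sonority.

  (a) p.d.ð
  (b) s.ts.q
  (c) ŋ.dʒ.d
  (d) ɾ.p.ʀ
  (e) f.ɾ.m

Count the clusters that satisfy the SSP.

2

(a) 1-1-3 → violates
(b) 3-2-1 → obeys
(c) 4-2-1 → obeys
(d) 6-1-6 → violates
(e) 3-6-4 → violates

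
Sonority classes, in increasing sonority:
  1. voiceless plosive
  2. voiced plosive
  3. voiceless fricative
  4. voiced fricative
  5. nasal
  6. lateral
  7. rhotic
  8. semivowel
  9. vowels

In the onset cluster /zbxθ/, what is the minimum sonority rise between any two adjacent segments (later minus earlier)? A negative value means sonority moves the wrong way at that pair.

-2

/z/ is a voiced fricative (sonority 4).
/b/ is a voiced plosive (sonority 2).
/x/ is a voiceless fricative (sonority 3).
/θ/ is a voiceless fricative (sonority 3).
/z/→/b/: change -2.
/b/→/x/: change +1.
/x/→/θ/: change +0.
Minimum = -2.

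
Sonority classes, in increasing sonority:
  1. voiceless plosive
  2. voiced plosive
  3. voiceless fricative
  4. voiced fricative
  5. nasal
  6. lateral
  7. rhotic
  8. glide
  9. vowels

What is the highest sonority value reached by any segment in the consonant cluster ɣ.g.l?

/ɣ/: voiced fricative = 4.
/g/: voiced plosive = 2.
/l/: lateral = 6.
The maximum is 6.

6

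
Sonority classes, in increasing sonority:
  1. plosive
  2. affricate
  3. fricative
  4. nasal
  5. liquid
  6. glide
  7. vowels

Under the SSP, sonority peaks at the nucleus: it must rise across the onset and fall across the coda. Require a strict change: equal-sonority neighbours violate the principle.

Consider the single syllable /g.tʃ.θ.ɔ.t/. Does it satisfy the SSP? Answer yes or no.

yes

Onset: /g/ is a plosive (sonority 1), /tʃ/ is an affricate (sonority 2), /θ/ is a fricative (sonority 3); then the nucleus /ɔ/ (sonority 7).
Onset profile 1-2-3-7 — rises to the nucleus.
Coda: /t/ is a plosive (sonority 1).
Coda profile 7-1 — falls from the nucleus.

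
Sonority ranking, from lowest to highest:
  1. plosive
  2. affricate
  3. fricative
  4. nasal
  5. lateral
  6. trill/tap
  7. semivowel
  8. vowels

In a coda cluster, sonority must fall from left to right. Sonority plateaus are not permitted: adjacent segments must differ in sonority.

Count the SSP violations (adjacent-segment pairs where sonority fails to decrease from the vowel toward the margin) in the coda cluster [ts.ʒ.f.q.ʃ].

3

/ts/ is an affricate (sonority 2).
/ʒ/ is a fricative (sonority 3).
/f/ is a fricative (sonority 3).
/q/ is a plosive (sonority 1).
/ʃ/ is a fricative (sonority 3).
/ts/→/ʒ/: 2→3 (does not fall) — violation.
/ʒ/→/f/: 3→3 (plateau) — violation.
/f/→/q/: 3→1 (falls) — ok.
/q/→/ʃ/: 1→3 (does not fall) — violation.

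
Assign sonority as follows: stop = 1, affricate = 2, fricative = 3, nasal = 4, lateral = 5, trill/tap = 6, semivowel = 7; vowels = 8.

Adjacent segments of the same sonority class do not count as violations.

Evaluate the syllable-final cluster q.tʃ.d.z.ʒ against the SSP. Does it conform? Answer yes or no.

no

/q/ is a stop (sonority 1).
/tʃ/ is an affricate (sonority 2).
/d/ is a stop (sonority 1).
/z/ is a fricative (sonority 3).
/ʒ/ is a fricative (sonority 3).
The profile is 1-2-1-3-3. Between /q/ (1) and /tʃ/ (2) sonority does not fall, so the cluster violates the SSP.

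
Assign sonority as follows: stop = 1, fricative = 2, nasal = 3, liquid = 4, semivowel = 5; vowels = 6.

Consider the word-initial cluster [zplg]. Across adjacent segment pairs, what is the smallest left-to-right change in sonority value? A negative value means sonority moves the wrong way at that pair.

-3

/z/ — fricative, sonority 2.
/p/ — stop, sonority 1.
/l/ — liquid, sonority 4.
/g/ — stop, sonority 1.
/z/→/p/: change -1.
/p/→/l/: change +3.
/l/→/g/: change -3.
Minimum = -3.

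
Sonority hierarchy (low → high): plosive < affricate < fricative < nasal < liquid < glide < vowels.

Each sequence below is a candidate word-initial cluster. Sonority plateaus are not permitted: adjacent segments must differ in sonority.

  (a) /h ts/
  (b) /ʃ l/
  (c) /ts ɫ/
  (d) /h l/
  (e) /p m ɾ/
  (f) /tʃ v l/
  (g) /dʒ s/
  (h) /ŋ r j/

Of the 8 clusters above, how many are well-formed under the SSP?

7

(a) /h ts/: profile 3-2 — violates.
(b) /ʃ l/: profile 3-5 — obeys.
(c) /ts ɫ/: profile 2-5 — obeys.
(d) /h l/: profile 3-5 — obeys.
(e) /p m ɾ/: profile 1-4-5 — obeys.
(f) /tʃ v l/: profile 2-3-5 — obeys.
(g) /dʒ s/: profile 2-3 — obeys.
(h) /ŋ r j/: profile 4-5-6 — obeys.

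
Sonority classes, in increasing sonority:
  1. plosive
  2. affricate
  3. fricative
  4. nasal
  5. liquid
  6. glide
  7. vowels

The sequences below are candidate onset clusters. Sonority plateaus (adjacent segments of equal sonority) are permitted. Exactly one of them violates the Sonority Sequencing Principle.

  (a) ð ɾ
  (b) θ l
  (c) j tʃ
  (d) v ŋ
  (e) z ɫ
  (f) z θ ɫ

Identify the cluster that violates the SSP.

(a) 3-5 → obeys
(b) 3-5 → obeys
(c) 6-2 → violates
(d) 3-4 → obeys
(e) 3-5 → obeys
(f) 3-3-5 → obeys

c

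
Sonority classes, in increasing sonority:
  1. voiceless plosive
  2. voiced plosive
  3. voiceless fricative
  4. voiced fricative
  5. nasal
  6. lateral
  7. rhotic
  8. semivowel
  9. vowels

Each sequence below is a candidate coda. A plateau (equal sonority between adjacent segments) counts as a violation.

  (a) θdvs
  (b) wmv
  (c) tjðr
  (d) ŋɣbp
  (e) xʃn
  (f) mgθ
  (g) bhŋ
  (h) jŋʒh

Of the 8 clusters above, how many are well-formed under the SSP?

(a) 3-2-4-3 → violates
(b) 8-5-4 → obeys
(c) 1-8-4-7 → violates
(d) 5-4-2-1 → obeys
(e) 3-3-5 → violates
(f) 5-2-3 → violates
(g) 2-3-5 → violates
(h) 8-5-4-3 → obeys

3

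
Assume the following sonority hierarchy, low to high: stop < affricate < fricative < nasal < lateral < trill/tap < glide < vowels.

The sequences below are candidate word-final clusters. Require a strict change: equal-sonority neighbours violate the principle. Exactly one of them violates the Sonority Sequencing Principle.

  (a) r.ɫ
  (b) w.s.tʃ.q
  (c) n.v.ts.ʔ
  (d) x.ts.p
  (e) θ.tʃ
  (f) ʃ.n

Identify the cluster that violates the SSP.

f

(a) r.ɫ: profile 6-5 — obeys.
(b) w.s.tʃ.q: profile 7-3-2-1 — obeys.
(c) n.v.ts.ʔ: profile 4-3-2-1 — obeys.
(d) x.ts.p: profile 3-2-1 — obeys.
(e) θ.tʃ: profile 3-2 — obeys.
(f) ʃ.n: profile 3-4 — violates.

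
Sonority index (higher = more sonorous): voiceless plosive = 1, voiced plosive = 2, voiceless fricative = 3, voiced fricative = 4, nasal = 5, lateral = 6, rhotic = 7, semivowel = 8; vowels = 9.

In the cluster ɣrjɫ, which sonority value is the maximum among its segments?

/ɣ/: voiced fricative = 4.
/r/: rhotic = 7.
/j/: semivowel = 8.
/ɫ/: lateral = 6.
The maximum is 8.

8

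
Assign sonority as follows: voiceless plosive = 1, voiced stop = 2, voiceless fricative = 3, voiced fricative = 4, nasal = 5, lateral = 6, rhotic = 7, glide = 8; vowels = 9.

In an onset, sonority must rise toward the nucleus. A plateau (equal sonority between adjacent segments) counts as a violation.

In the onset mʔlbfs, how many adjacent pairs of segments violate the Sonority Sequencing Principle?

/m/: nasal = 5.
/ʔ/: voiceless plosive = 1.
/l/: lateral = 6.
/b/: voiced stop = 2.
/f/: voiceless fricative = 3.
/s/: voiceless fricative = 3.
/m/→/ʔ/: 5→1 (does not rise) — violation.
/ʔ/→/l/: 1→6 (rises) — ok.
/l/→/b/: 6→2 (does not rise) — violation.
/b/→/f/: 2→3 (rises) — ok.
/f/→/s/: 3→3 (plateau) — violation.

3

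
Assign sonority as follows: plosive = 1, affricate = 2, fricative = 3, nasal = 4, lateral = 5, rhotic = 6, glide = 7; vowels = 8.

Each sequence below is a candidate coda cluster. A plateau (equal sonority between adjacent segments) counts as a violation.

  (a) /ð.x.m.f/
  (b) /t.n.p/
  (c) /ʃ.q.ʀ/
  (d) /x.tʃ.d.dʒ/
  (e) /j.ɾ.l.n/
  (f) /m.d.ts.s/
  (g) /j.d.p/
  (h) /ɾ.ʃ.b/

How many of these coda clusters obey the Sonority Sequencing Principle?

(a) /ð.x.m.f/: profile 3-3-4-3 — violates.
(b) /t.n.p/: profile 1-4-1 — violates.
(c) /ʃ.q.ʀ/: profile 3-1-6 — violates.
(d) /x.tʃ.d.dʒ/: profile 3-2-1-2 — violates.
(e) /j.ɾ.l.n/: profile 7-6-5-4 — obeys.
(f) /m.d.ts.s/: profile 4-1-2-3 — violates.
(g) /j.d.p/: profile 7-1-1 — violates.
(h) /ɾ.ʃ.b/: profile 6-3-1 — obeys.

2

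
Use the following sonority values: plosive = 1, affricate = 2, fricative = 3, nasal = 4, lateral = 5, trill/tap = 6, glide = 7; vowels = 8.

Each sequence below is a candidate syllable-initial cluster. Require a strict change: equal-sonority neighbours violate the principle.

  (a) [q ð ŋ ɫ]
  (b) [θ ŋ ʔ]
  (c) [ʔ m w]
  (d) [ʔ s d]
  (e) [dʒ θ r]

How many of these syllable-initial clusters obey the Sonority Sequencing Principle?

3

(a) [q ð ŋ ɫ]: profile 1-3-4-5 — obeys.
(b) [θ ŋ ʔ]: profile 3-4-1 — violates.
(c) [ʔ m w]: profile 1-4-7 — obeys.
(d) [ʔ s d]: profile 1-3-1 — violates.
(e) [dʒ θ r]: profile 2-3-6 — obeys.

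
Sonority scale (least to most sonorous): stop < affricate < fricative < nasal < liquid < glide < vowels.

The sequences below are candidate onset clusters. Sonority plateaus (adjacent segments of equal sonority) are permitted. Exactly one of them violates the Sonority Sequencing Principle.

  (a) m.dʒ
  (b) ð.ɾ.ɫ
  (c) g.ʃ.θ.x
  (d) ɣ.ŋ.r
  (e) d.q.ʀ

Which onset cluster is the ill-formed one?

(a) 4-2 → violates
(b) 3-5-5 → obeys
(c) 1-3-3-3 → obeys
(d) 3-4-5 → obeys
(e) 1-1-5 → obeys

a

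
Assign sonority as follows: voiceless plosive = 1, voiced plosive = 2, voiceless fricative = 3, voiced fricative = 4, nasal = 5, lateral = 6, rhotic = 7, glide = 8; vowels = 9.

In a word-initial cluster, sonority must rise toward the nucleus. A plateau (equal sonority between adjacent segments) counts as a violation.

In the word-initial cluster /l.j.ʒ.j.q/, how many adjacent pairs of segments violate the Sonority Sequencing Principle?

2

/l/ — lateral, sonority 6.
/j/ — glide, sonority 8.
/ʒ/ — voiced fricative, sonority 4.
/j/ — glide, sonority 8.
/q/ — voiceless plosive, sonority 1.
/l/→/j/: 6→8 (rises) — ok.
/j/→/ʒ/: 8→4 (does not rise) — violation.
/ʒ/→/j/: 4→8 (rises) — ok.
/j/→/q/: 8→1 (does not rise) — violation.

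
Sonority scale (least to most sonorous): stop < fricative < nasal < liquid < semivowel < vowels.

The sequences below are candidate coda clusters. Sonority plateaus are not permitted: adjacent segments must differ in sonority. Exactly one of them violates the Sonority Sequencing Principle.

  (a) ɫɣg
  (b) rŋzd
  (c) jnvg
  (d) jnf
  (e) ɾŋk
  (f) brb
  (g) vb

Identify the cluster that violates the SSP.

(a) sonority 4-2-1: well-formed.
(b) sonority 4-3-2-1: well-formed.
(c) sonority 5-3-2-1: well-formed.
(d) sonority 5-3-2: well-formed.
(e) sonority 4-3-1: well-formed.
(f) sonority 1-4-1: ill-formed.
(g) sonority 2-1: well-formed.

f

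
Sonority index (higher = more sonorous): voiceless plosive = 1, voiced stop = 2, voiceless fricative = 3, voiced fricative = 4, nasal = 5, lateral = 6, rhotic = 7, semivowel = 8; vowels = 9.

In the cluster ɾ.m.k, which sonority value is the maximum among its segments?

/ɾ/ — rhotic, sonority 7.
/m/ — nasal, sonority 5.
/k/ — voiceless plosive, sonority 1.
The maximum is 7.

7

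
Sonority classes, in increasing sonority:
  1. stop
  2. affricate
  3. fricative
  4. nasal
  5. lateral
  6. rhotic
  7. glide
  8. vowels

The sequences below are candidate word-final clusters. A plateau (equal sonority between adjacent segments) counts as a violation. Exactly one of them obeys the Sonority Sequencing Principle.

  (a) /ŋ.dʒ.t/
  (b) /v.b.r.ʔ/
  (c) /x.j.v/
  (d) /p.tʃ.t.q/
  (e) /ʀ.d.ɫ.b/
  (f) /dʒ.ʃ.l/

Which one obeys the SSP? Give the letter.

(a) 4-2-1 → obeys
(b) 3-1-6-1 → violates
(c) 3-7-3 → violates
(d) 1-2-1-1 → violates
(e) 6-1-5-1 → violates
(f) 2-3-5 → violates

a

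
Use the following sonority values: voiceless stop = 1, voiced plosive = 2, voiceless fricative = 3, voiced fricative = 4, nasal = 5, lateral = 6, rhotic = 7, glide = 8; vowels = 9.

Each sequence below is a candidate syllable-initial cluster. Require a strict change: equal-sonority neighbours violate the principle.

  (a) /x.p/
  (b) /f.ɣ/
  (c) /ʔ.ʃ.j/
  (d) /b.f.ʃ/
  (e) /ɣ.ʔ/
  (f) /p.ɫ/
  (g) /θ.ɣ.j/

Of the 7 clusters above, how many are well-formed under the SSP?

(a) /x.p/: profile 3-1 — violates.
(b) /f.ɣ/: profile 3-4 — obeys.
(c) /ʔ.ʃ.j/: profile 1-3-8 — obeys.
(d) /b.f.ʃ/: profile 2-3-3 — violates.
(e) /ɣ.ʔ/: profile 4-1 — violates.
(f) /p.ɫ/: profile 1-6 — obeys.
(g) /θ.ɣ.j/: profile 3-4-8 — obeys.

4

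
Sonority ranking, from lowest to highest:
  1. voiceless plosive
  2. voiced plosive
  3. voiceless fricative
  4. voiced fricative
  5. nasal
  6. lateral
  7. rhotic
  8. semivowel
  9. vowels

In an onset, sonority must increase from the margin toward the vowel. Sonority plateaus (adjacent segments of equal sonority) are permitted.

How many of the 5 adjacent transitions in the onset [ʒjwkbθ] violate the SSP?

/ʒ/ — voiced fricative, sonority 4.
/j/ — semivowel, sonority 8.
/w/ — semivowel, sonority 8.
/k/ — voiceless plosive, sonority 1.
/b/ — voiced plosive, sonority 2.
/θ/ — voiceless fricative, sonority 3.
/ʒ/→/j/: 4→8 (rises) — ok.
/j/→/w/: 8→8 (plateau, allowed) — ok.
/w/→/k/: 8→1 (does not rise) — violation.
/k/→/b/: 1→2 (rises) — ok.
/b/→/θ/: 2→3 (rises) — ok.

1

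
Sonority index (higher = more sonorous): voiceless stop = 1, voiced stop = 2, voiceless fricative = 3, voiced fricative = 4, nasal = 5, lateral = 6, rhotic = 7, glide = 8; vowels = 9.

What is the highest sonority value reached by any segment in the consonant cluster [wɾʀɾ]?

8

/w/ is a glide (sonority 8).
/ɾ/ is a rhotic (sonority 7).
/ʀ/ is a rhotic (sonority 7).
/ɾ/ is a rhotic (sonority 7).
The maximum is 8.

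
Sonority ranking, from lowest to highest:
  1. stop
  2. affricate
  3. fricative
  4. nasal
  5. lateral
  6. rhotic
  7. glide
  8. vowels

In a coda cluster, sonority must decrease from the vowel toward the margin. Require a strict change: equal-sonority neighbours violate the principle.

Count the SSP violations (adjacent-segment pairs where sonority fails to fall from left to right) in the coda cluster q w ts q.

1

/q/ — stop, sonority 1.
/w/ — glide, sonority 7.
/ts/ — affricate, sonority 2.
/q/ — stop, sonority 1.
/q/→/w/: 1→7 (does not fall) — violation.
/w/→/ts/: 7→2 (falls) — ok.
/ts/→/q/: 2→1 (falls) — ok.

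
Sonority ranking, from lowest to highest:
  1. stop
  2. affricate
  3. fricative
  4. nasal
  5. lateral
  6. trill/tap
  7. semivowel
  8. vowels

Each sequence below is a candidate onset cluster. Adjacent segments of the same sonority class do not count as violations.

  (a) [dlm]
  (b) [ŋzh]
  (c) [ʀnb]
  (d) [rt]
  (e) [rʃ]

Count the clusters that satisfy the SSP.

0

(a) [dlm]: profile 1-5-4 — violates.
(b) [ŋzh]: profile 4-3-3 — violates.
(c) [ʀnb]: profile 6-4-1 — violates.
(d) [rt]: profile 6-1 — violates.
(e) [rʃ]: profile 6-3 — violates.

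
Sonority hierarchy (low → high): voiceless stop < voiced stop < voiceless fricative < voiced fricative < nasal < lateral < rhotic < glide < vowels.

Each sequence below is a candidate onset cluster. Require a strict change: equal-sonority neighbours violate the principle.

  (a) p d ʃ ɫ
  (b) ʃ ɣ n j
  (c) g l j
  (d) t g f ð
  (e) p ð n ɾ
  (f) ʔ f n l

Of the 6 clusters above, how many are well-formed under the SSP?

6

(a) p d ʃ ɫ: profile 1-2-3-6 — obeys.
(b) ʃ ɣ n j: profile 3-4-5-8 — obeys.
(c) g l j: profile 2-6-8 — obeys.
(d) t g f ð: profile 1-2-3-4 — obeys.
(e) p ð n ɾ: profile 1-4-5-7 — obeys.
(f) ʔ f n l: profile 1-3-5-6 — obeys.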